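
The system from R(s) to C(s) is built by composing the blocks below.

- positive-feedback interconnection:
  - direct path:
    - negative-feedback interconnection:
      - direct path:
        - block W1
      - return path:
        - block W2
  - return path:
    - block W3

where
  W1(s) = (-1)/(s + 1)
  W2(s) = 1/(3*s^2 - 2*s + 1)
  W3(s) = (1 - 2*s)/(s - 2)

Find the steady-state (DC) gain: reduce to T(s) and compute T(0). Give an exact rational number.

First reduce the diagram to T(s).

Step 1. close the feedback loop around W1, W2 -> (-3*s^2 + 2*s - 1)/(3*s^3 + s^2 - s)
Step 2. feedback reduction of [W1/(1+W1*W2)], W3 -> (-3*s^3 + 8*s^2 - 5*s + 2)/(3*s^4 - 11*s^3 + 4*s^2 - 2*s + 1)
DC gain: substitute s = 0 into T(s) from step 2: T(0) = 2/1 = 2.

Answer: 2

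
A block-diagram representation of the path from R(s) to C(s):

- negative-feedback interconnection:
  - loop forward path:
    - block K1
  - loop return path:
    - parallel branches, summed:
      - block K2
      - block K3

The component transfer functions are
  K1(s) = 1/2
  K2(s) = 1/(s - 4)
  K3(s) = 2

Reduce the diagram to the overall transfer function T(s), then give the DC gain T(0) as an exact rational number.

[1] combine K2, K3 in parallel = (2*s - 7)/(s - 4)
[2] feedback reduction of K1, (K2+K3) = (s - 4)/(4*s - 15)
The step-2 result is T(s). Setting s = 0: T(0) = -4/(-15) = 4/15.

Answer: 4/15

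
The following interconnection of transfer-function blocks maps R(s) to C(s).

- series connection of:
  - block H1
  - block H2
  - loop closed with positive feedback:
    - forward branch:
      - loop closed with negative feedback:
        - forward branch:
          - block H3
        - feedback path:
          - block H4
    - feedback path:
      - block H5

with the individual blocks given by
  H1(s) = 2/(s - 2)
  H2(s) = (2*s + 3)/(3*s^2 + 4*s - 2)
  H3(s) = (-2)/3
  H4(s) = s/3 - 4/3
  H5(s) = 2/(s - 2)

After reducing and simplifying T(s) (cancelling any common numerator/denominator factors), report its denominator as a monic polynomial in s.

Step 1. apply the feedback formula to H3, H4 = 6/(2*s - 17)
Step 2. close the feedback loop around [H3/(1+H3*H4)], H5 = (6*s - 12)/(2*s^2 - 21*s + 22)
Step 3. reduce the series chain H1, H2, [[H3/(1+H3*H4)]/(1-[H3/(1+H3*H4)]*H5)] = (24*s + 36)/(6*s^4 - 55*s^3 - 22*s^2 + 130*s - 44)
The result of step 3 is T(s) in lowest terms. Its denominator has leading coefficient 6; dividing the denominator through by 6 makes it monic.

Final answer: s^4 - 55*s^3/6 - 11*s^2/3 + 65*s/3 - 22/3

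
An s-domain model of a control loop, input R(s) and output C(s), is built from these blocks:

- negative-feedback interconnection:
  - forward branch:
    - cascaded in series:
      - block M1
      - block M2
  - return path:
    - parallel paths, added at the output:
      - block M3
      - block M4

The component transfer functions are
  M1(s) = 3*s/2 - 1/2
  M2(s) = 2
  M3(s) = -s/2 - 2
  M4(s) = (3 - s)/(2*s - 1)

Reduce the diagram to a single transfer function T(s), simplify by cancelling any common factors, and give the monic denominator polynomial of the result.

Step 1 - reduce the series chain M1, M2 -> 3*s - 1
Step 2 - combine M3, M4 in parallel -> (-2*s^2 - 9*s + 10)/(4*s - 2)
Step 3 - close the feedback loop around (M1*M2), (M3+M4) -> (-12*s^2 + 10*s - 2)/(6*s^3 + 25*s^2 - 43*s + 12)
No further cancellation is possible in the step-3 result, so that is T(s). Its denominator becomes monic after dividing by the leading coefficient 6.

Final answer: s^3 + 25*s^2/6 - 43*s/6 + 2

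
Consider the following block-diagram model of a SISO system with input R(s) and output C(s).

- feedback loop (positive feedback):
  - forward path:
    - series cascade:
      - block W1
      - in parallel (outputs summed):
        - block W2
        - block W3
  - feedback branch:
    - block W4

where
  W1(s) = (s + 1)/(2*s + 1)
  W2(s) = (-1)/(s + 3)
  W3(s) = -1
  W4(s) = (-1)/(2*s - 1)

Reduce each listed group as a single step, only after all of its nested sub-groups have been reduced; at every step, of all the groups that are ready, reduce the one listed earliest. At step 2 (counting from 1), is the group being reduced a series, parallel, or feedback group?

The answer is series.

Reasoning:
Step 1 - parallel reduction of W2, W3
Step 2 - cascade W1, (W2+W3)
Step 3 - collapse the loop ((W1*(W2+W3)) forward, W4 return)
So the answer for step 2 is series.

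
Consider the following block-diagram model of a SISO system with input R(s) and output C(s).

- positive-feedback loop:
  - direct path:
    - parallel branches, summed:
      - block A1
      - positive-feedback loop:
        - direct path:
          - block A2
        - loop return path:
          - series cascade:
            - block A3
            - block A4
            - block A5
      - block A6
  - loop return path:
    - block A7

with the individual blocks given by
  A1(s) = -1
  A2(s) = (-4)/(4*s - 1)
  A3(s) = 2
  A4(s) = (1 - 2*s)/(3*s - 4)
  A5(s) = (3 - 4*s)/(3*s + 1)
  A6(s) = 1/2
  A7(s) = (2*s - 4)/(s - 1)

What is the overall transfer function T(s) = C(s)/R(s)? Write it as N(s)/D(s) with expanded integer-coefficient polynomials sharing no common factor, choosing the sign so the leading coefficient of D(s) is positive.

Reducing step by step:

(1) multiply A3, A4, A5 (series) = (16*s^2 - 20*s + 6)/(9*s^2 - 9*s - 4)
(2) reduce the feedback loop with forward A2 and return (A3*A4*A5) = (-36*s^2 + 36*s + 16)/(36*s^3 + 19*s^2 - 87*s + 28)
(3) sum the parallel branches A1, [A2/(1-A2*(A3*A4*A5))], A6 = (-36*s^3 - 91*s^2 + 159*s + 4)/(72*s^3 + 38*s^2 - 174*s + 56)
(4) reduce the feedback loop with forward (A1+[A2/(1-A2*(A3*A4*A5))]+A6) and return A7, which is the overall transfer function T(s) = C(s)/R(s) in lowest terms

Answer: (-36*s^4 - 55*s^3 + 250*s^2 - 155*s - 4)/(144*s^4 + 4*s^3 - 894*s^2 + 858*s - 40)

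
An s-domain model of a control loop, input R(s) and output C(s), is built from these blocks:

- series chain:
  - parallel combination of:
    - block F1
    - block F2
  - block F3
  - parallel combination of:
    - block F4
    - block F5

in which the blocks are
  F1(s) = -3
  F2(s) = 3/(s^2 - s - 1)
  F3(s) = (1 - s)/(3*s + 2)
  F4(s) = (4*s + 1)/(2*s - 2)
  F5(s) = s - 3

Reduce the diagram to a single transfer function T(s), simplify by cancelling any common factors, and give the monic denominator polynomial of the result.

The answer is s^3 - s^2/3 - 5*s/3 - 2/3.

Reasoning:
Step 1: add F1, F2 (parallel) = (-3*s^2 + 3*s + 6)/(s^2 - s - 1)
Step 2: combine F4, F5 in parallel = (2*s^2 - 4*s + 7)/(2*s - 2)
Step 3: multiply (F1+F2), F3, (F4+F5) (series) = (6*s^4 - 18*s^3 + 21*s^2 + 3*s - 42)/(6*s^3 - 2*s^2 - 10*s - 4)
No further cancellation is possible in the step-3 result, so that is T(s). Its denominator becomes monic after dividing by the leading coefficient 6.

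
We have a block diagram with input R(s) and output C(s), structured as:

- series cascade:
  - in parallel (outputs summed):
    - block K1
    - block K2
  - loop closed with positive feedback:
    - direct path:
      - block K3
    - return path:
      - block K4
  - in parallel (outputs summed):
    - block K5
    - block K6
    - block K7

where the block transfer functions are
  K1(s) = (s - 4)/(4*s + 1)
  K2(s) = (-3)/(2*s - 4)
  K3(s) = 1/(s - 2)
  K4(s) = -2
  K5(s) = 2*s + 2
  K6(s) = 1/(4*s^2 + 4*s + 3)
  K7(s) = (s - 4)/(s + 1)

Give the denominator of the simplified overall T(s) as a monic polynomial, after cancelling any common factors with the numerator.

Step 1 - parallel reduction of K1, K2; result (2*s^2 - 24*s + 13)/(8*s^2 - 14*s - 4)
Step 2 - collapse the loop (K3 forward, K4 return); result 1/s
Step 3 - reduce the parallel group K5, K6, K7; result (8*s^4 + 28*s^3 + 18*s^2 + 8*s - 5)/(4*s^3 + 8*s^2 + 7*s + 3)
Step 4 - series reduction of (K1+K2), [K3/(1-K3*K4)], (K5+K6+K7); result (16*s^6 - 136*s^5 - 532*s^4 - 52*s^3 + 32*s^2 + 224*s - 65)/(32*s^6 + 8*s^5 - 72*s^4 - 106*s^3 - 70*s^2 - 12*s)
No further cancellation is possible in the step-4 result, so that is T(s). Its denominator becomes monic after dividing by the leading coefficient 32.

Final answer: s^6 + s^5/4 - 9*s^4/4 - 53*s^3/16 - 35*s^2/16 - 3*s/8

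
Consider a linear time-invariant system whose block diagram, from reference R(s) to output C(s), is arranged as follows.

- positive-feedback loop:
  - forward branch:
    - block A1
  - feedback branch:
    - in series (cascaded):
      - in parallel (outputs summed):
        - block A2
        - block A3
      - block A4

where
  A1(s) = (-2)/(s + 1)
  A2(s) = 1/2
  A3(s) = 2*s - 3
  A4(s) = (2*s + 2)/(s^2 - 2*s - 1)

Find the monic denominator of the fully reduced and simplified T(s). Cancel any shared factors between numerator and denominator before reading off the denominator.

1. parallel reduction of A2, A3; result 2*s - 5/2
2. multiply (A2+A3), A4 (series); result (4*s^2 - s - 5)/(s^2 - 2*s - 1)
3. apply the feedback formula to A1, ((A2+A3)*A4); result (-2*s^2 + 4*s + 2)/(s^3 + 7*s^2 - 5*s - 11)
No further cancellation is possible in the step-3 result, so that is T(s). Its denominator is already monic.

Therefore the answer is s^3 + 7*s^2 - 5*s - 11.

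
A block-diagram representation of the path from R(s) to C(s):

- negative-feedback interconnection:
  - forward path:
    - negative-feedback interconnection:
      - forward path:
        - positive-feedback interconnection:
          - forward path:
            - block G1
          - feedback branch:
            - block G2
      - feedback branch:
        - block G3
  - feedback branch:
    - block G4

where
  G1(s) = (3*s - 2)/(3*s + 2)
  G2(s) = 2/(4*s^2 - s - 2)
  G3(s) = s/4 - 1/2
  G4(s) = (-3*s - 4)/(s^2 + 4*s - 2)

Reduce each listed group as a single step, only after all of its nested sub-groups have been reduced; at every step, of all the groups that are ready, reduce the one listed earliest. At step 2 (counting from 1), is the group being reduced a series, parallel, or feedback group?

(1) apply the feedback formula to G1, G2
(2) close the feedback loop around [G1/(1-G1*G2)], G3
(3) apply the feedback formula to [[G1/(1-G1*G2)]/(1+[G1/(1-G1*G2)]*G3)], G4
Step 2 collapses a feedback group.

Therefore the answer is feedback.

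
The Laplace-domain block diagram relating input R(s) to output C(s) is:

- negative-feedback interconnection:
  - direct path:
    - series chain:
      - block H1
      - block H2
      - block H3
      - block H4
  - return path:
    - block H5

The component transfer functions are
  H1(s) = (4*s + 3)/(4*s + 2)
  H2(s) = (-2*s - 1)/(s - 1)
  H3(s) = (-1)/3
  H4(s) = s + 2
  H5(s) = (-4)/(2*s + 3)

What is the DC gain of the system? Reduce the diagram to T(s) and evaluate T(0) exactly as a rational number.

1. cascade H1, H2, H3, H4: (4*s^2 + 11*s + 6)/(6*s - 6)
2. collapse the loop ((H1*H2*H3*H4) forward, H5 return): (-8*s^3 - 34*s^2 - 45*s - 18)/(4*s^2 + 38*s + 42)
Step 2 gives the overall T(s). Then T(0) = -18/42 = -3/7.

Answer: -3/7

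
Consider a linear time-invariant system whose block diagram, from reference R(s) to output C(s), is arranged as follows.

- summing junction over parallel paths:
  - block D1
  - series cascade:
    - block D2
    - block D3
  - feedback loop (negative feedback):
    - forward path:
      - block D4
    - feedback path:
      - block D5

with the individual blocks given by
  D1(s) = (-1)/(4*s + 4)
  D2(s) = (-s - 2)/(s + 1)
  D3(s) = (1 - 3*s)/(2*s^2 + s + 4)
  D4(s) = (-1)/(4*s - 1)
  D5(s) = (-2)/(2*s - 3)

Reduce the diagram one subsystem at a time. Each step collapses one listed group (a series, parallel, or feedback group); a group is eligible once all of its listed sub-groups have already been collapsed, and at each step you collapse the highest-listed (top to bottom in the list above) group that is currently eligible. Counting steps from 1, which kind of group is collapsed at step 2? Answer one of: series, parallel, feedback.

The answer is feedback.

Reasoning:
1. multiply D2, D3 (series)
2. close the feedback loop around D4, D5
3. add D1, (D2*D3), [D4/(1+D4*D5)] (parallel)
So the answer for step 2 is feedback.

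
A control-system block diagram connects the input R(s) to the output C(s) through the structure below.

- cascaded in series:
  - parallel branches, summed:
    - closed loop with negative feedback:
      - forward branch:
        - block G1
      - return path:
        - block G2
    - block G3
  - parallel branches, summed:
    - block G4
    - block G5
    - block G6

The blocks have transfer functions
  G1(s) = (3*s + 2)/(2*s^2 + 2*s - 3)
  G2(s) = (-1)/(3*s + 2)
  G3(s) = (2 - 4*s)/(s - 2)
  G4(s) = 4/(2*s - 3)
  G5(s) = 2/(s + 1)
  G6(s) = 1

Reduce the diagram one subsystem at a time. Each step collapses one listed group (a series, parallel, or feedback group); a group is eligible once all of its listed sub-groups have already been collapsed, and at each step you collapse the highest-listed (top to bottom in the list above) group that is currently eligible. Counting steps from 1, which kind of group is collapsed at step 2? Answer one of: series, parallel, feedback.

Answer: parallel

Working:
1. reduce the feedback loop with forward G1 and return G2
2. reduce the parallel group [G1/(1+G1*G2)], G3
3. sum the parallel branches G4, G5, G6
4. reduce the series chain ([G1/(1+G1*G2)]+G3), (G4+G5+G6)
Step 2: parallel.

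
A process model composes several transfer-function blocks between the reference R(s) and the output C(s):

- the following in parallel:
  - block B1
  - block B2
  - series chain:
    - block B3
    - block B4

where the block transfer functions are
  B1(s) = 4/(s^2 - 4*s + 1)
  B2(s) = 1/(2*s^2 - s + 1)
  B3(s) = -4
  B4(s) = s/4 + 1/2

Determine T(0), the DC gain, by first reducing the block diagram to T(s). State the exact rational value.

The answer is 3.

Reasoning:
Step 1 - multiply B3, B4 (series), giving -s - 2
Step 2 - combine B1, B2, (B3*B4) in parallel, giving (-2*s^5 + 5*s^4 + 11*s^3 + s + 3)/(2*s^4 - 9*s^3 + 7*s^2 - 5*s + 1)
Step 2 gives the overall T(s). Then T(0) = 3/1 = 3.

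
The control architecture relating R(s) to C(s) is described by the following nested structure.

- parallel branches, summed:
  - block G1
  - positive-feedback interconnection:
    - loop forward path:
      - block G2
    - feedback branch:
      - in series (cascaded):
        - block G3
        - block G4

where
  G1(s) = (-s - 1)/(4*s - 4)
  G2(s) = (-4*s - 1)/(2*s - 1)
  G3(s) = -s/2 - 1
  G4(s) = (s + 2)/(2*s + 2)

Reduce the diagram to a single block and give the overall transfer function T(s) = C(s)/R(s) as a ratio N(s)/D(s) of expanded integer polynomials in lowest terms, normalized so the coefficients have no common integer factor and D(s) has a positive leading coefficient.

Step 1 - combine G3, G4 in series = (-s^2 - 4*s - 4)/(4*s + 4)
Step 2 - apply the feedback formula to G2, (G3*G4) = (16*s^2 + 20*s + 4)/(4*s^3 + 9*s^2 + 16*s + 8)
Step 3 - combine G1, [G2/(1-G2*(G3*G4))] in parallel - this is the overall T(s), already in the required normalized form

Final answer: (-4*s^4 + 51*s^3 - 9*s^2 - 88*s - 24)/(16*s^4 + 20*s^3 + 28*s^2 - 32*s - 32)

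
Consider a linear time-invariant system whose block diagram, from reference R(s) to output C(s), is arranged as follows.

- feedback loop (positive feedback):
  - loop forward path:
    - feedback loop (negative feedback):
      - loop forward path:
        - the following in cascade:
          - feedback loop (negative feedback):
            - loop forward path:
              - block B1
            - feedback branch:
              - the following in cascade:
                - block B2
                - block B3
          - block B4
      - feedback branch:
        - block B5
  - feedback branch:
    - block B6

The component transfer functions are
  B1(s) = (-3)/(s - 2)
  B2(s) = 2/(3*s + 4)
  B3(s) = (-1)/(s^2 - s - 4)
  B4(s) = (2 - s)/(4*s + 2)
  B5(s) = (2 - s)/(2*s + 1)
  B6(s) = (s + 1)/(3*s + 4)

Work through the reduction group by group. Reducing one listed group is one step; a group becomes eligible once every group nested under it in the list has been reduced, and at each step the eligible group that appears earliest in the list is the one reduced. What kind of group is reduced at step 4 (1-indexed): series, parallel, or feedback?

Step 1 - combine B2, B3 in series
Step 2 - feedback reduction of B1, (B2*B3)
Step 3 - cascade [B1/(1+B1*(B2*B3))], B4
Step 4 - apply the feedback formula to ([B1/(1+B1*(B2*B3))]*B4), B5
Step 5 - reduce the feedback loop with forward [([B1/(1+B1*(B2*B3))]*B4)/(1+([B1/(1+B1*(B2*B3))]*B4)*B5)] and return B6
So the answer for step 4 is feedback.

Therefore the answer is feedback.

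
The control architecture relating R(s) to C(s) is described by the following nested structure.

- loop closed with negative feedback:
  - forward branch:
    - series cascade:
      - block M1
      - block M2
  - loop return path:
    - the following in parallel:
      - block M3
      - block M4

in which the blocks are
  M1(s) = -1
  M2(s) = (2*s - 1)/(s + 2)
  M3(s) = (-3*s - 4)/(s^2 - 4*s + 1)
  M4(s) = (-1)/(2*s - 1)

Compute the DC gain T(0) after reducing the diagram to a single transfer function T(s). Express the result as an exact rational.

Answer: -1

Working:
Step 1 - multiply M1, M2 (series); result (1 - 2*s)/(s + 2)
Step 2 - parallel reduction of M3, M4; result (-7*s^2 - s + 3)/(2*s^3 - 9*s^2 + 6*s - 1)
Step 3 - collapse the loop ((M1*M2) forward, (M3+M4) return); result (-2*s^3 + 9*s^2 - 6*s + 1)/(s^3 + 5*s^2 - 6*s - 1)
Step 3 gives the overall T(s). Then T(0) = 1/(-1) = -1.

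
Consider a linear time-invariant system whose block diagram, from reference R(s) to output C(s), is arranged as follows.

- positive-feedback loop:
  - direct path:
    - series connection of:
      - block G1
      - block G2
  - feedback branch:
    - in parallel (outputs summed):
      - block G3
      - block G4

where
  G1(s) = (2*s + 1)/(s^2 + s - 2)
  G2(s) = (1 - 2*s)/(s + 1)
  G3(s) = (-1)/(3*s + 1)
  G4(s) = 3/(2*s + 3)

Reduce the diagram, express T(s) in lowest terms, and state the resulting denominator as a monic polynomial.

The answer is s^5 + 23*s^4/6 + 47*s^3/6 - 17*s^2/6 - 16*s/3 - 1.

Reasoning:
(1) series reduction of G1, G2 = (1 - 4*s^2)/(s^3 + 2*s^2 - s - 2)
(2) sum the parallel branches G3, G4 = (7*s)/(6*s^2 + 11*s + 3)
(3) feedback reduction of (G1*G2), (G3+G4) = (-24*s^4 - 44*s^3 - 6*s^2 + 11*s + 3)/(6*s^5 + 23*s^4 + 47*s^3 - 17*s^2 - 32*s - 6)
That last expression is T(s), already simplified. Scaling its denominator by 1/6 (the reciprocal of the leading coefficient) yields the monic denominator.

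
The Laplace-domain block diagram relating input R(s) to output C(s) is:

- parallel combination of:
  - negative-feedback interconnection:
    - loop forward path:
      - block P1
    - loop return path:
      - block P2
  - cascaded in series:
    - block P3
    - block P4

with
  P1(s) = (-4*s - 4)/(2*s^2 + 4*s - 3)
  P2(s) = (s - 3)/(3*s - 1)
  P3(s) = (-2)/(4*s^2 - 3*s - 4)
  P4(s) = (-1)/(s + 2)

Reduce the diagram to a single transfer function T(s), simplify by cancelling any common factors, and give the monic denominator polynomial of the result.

Reducing step by step:

Step 1: feedback reduction of P1, P2 gives (-12*s^2 - 8*s + 4)/(6*s^3 + 6*s^2 - 5*s + 15)
Step 2: cascade P3, P4 gives 2/(4*s^3 + 5*s^2 - 10*s - 8)
Step 3: combine [P1/(1+P1*P2)], (P3*P4) in parallel gives (-48*s^5 - 92*s^4 + 108*s^3 + 208*s^2 + 14*s - 2)/(24*s^6 + 54*s^5 - 50*s^4 - 73*s^3 + 77*s^2 - 110*s - 120)
That last expression is T(s), already simplified. Scaling its denominator by 1/24 (the reciprocal of the leading coefficient) yields the monic denominator.

Answer: s^6 + 9*s^5/4 - 25*s^4/12 - 73*s^3/24 + 77*s^2/24 - 55*s/12 - 5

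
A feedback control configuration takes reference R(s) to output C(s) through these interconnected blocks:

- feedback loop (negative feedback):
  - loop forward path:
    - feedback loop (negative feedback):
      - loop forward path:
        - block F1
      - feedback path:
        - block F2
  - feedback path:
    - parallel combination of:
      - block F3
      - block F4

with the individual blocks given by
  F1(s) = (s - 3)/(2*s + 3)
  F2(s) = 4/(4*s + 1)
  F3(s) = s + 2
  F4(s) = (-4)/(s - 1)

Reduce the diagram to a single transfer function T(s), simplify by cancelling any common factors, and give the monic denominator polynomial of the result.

The answer is s^4 + s^3/4 - 7*s^2 + 9*s + 27/4.

Reasoning:
Step 1 - reduce the feedback loop with forward F1 and return F2; result (4*s^2 - 11*s - 3)/(8*s^2 + 18*s - 9)
Step 2 - combine F3, F4 in parallel; result (s^2 + s - 6)/(s - 1)
Step 3 - reduce the feedback loop with forward [F1/(1+F1*F2)] and return (F3+F4); result (4*s^3 - 15*s^2 + 8*s + 3)/(4*s^4 + s^3 - 28*s^2 + 36*s + 27)
That last expression is T(s), already simplified. Scaling its denominator by 1/4 (the reciprocal of the leading coefficient) yields the monic denominator.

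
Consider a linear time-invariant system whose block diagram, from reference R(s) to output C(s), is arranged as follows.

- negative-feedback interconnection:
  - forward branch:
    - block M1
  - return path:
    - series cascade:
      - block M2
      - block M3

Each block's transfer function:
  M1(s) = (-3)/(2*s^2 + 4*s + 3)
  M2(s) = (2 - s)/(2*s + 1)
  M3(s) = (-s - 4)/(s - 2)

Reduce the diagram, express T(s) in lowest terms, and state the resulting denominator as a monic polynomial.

The answer is s^3 + 5*s^2/2 + 7*s/4 - 9/4.

Reasoning:
Step 1. cascade M2, M3: (s + 4)/(2*s + 1)
Step 2. apply the feedback formula to M1, (M2*M3): (-6*s - 3)/(4*s^3 + 10*s^2 + 7*s - 9)
Step 2 gives the fully reduced T(s), with no common factor left to cancel. The denominator's leading coefficient is 4, so divide each of its coefficients by 4 to get the monic form.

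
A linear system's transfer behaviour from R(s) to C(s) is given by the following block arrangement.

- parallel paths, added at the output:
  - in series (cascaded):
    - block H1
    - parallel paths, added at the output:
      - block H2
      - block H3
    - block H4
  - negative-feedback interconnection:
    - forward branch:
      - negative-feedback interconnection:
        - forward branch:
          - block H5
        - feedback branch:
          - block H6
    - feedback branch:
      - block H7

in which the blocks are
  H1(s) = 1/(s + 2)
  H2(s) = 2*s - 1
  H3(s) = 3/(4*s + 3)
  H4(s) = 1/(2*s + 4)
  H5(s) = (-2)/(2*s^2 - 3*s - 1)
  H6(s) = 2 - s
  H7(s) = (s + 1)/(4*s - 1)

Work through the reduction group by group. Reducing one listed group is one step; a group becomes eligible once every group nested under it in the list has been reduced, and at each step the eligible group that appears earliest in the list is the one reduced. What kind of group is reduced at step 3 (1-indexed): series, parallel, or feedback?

Step 1 - sum the parallel branches H2, H3
Step 2 - reduce the series chain H1, (H2+H3), H4
Step 3 - apply the feedback formula to H5, H6
Step 4 - apply the feedback formula to [H5/(1+H5*H6)], H7
Step 5 - reduce the parallel group (H1*(H2+H3)*H4), [[H5/(1+H5*H6)]/(1+[H5/(1+H5*H6)]*H7)]
The group at step 3 is a feedback group.

Final answer: feedback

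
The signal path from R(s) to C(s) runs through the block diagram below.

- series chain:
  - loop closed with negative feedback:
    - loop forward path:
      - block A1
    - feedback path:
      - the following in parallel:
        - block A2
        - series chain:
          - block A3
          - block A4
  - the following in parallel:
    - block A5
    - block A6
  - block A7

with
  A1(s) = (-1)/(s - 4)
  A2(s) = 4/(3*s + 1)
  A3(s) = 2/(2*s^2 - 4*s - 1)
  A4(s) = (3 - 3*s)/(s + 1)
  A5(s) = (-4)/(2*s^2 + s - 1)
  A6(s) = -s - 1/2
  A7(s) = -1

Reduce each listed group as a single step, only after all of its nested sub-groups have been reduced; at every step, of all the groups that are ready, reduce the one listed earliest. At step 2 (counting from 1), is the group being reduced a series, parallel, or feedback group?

Answer: parallel

Working:
Step 1. reduce the series chain A3, A4
Step 2. combine A2, (A3*A4) in parallel
Step 3. collapse the loop (A1 forward, (A2+(A3*A4)) return)
Step 4. reduce the parallel group A5, A6
Step 5. combine [A1/(1+A1*(A2+(A3*A4)))], (A5+A6), A7 in series
The group at step 2 is a parallel group.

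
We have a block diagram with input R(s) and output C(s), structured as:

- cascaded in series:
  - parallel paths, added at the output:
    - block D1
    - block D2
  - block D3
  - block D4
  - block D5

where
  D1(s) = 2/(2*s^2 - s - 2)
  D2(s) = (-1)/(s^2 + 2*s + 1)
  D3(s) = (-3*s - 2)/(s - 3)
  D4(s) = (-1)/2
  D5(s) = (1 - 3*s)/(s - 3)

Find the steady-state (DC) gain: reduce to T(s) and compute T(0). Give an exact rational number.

1. reduce the parallel group D1, D2 = (5*s + 4)/(2*s^4 + 3*s^3 - 2*s^2 - 5*s - 2)
2. multiply (D1+D2), D3, D4, D5 (series) = (-45*s^3 - 51*s^2 - 2*s + 8)/(4*s^6 - 18*s^5 - 4*s^4 + 68*s^3 + 20*s^2 - 66*s - 36)
The step-2 result is T(s). Setting s = 0: T(0) = 8/(-36) = -2/9.

Answer: -2/9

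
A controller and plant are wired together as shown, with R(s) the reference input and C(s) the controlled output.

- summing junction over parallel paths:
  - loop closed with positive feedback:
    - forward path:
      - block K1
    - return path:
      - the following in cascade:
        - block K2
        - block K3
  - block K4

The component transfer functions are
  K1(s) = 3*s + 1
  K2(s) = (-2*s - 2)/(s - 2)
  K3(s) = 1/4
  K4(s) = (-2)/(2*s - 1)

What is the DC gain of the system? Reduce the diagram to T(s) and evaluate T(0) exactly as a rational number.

First reduce the diagram to T(s).

Step 1. combine K2, K3 in series, giving (-s - 1)/(2*s - 4)
Step 2. close the feedback loop around K1, (K2*K3), giving (6*s^2 - 10*s - 4)/(3*s^2 + 6*s - 3)
Step 3. sum the parallel branches [K1/(1-K1*(K2*K3))], K4, giving (12*s^3 - 32*s^2 - 10*s + 10)/(6*s^3 + 9*s^2 - 12*s + 3)
Evaluating the step-3 result (the overall T(s)) at s = 0 gives T(0) = 10/3.

Answer: 10/3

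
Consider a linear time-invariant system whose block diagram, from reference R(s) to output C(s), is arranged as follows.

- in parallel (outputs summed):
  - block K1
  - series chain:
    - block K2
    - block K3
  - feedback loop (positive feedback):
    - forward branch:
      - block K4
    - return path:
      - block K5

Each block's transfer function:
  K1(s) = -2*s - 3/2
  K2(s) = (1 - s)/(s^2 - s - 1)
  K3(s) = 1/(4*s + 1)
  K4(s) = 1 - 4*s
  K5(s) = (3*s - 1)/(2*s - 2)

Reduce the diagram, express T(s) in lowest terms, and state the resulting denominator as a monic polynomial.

Step 1 - cascade K2, K3 gives (1 - s)/(4*s^3 - 3*s^2 - 5*s - 1)
Step 2 - close the feedback loop around K4, K5 gives (-8*s^2 + 10*s - 2)/(12*s^2 - 5*s - 1)
Step 3 - parallel reduction of K1, (K2*K3), [K4/(1-K4*K5)] gives (-192*s^6 + 16*s^5 + 492*s^4 + 63*s^3 - 126*s^2 - 42*s - 1)/(96*s^5 - 112*s^4 - 98*s^3 + 32*s^2 + 20*s + 2)
The result of step 3 is T(s) in lowest terms. Its denominator has leading coefficient 96; dividing the denominator through by 96 makes it monic.

Answer: s^5 - 7*s^4/6 - 49*s^3/48 + s^2/3 + 5*s/24 + 1/48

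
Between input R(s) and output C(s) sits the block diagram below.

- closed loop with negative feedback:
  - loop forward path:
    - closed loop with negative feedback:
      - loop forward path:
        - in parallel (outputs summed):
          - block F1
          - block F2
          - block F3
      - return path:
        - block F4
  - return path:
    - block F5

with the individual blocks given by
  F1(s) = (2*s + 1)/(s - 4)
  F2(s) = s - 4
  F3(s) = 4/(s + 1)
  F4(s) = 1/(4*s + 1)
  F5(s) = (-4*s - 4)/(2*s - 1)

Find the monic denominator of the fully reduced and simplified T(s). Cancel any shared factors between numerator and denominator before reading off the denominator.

Reducing step by step:

Step 1. reduce the parallel group F1, F2, F3, giving (s^3 - 5*s^2 + 15*s + 1)/(s^2 - 3*s - 4)
Step 2. apply the feedback formula to (F1+F2+F3), F4, giving (4*s^4 - 19*s^3 + 55*s^2 + 19*s + 1)/(5*s^3 - 16*s^2 - 4*s - 3)
Step 3. collapse the loop ([(F1+F2+F3)/(1+(F1+F2+F3)*F4)] forward, F5 return), giving (-8*s^5 + 42*s^4 - 129*s^3 + 17*s^2 + 17*s + 1)/(16*s^5 - 70*s^4 + 181*s^3 + 288*s^2 + 82*s + 1)
T(s) is the step-3 result (common factors already cancelled). Leading coefficient of the denominator: 16. Divide through by 16 for the monic polynomial.

Answer: s^5 - 35*s^4/8 + 181*s^3/16 + 18*s^2 + 41*s/8 + 1/16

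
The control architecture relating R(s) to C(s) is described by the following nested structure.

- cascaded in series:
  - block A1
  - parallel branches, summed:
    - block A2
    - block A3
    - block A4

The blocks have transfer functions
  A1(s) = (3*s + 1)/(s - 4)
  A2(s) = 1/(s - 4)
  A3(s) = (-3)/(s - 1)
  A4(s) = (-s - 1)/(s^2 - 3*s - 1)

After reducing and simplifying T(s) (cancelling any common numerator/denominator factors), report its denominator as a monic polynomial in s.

Step 1. add A2, A3, A4 (parallel): (-3*s^3 + 21*s^2 - 30*s - 15)/(s^4 - 8*s^3 + 18*s^2 - 7*s - 4)
Step 2. combine A1, (A2+A3+A4) in series: (-9*s^4 + 60*s^3 - 69*s^2 - 75*s - 15)/(s^5 - 12*s^4 + 50*s^3 - 79*s^2 + 24*s + 16)
The result of step 2 is T(s) in lowest terms. Its denominator already has leading coefficient 1, so it is monic as it stands.

Therefore the answer is s^5 - 12*s^4 + 50*s^3 - 79*s^2 + 24*s + 16.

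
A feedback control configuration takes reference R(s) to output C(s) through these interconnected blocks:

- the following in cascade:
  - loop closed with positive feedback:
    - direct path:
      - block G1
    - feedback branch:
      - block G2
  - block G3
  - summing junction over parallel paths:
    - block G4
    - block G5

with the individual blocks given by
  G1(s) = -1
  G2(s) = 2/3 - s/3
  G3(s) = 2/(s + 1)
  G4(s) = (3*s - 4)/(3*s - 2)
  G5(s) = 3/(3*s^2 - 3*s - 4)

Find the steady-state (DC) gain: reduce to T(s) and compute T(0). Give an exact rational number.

The answer is -3/2.

Reasoning:
Step 1: collapse the loop (G1 forward, G2 return) gives 3/(s - 5)
Step 2: parallel reduction of G4, G5 gives (9*s^3 - 21*s^2 + 9*s + 10)/(9*s^3 - 15*s^2 - 6*s + 8)
Step 3: series reduction of [G1/(1-G1*G2)], G3, (G4+G5) gives (54*s^3 - 126*s^2 + 54*s + 60)/(9*s^5 - 51*s^4 + 9*s^3 + 107*s^2 - 2*s - 40)
That last expression is T(s); at s = 0 only the constant terms survive, so T(0) = 60/(-40) = -3/2.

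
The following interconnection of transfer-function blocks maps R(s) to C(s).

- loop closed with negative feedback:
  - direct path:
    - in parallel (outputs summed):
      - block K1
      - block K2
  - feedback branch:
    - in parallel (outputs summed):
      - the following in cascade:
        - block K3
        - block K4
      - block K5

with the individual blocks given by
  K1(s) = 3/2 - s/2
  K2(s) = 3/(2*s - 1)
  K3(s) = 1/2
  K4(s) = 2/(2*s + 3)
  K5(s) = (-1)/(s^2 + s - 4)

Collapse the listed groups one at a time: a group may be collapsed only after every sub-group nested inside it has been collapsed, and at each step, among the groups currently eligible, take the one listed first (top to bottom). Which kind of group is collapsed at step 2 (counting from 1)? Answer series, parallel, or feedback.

Reducing step by step:

Step 1: add K1, K2 (parallel)
Step 2: cascade K3, K4
Step 3: combine (K3*K4), K5 in parallel
Step 4: close the feedback loop around (K1+K2), ((K3*K4)+K5)
So the answer for step 2 is series.

Answer: series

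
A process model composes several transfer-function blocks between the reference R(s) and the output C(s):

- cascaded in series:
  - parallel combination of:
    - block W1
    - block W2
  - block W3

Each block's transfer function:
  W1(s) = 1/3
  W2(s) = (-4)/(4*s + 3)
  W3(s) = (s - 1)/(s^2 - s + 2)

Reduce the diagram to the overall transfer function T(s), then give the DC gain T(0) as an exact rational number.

The answer is 1/2.

Reasoning:
Step 1. sum the parallel branches W1, W2: (4*s - 9)/(12*s + 9)
Step 2. series reduction of (W1+W2), W3: (4*s^2 - 13*s + 9)/(12*s^3 - 3*s^2 + 15*s + 18)
DC gain: substitute s = 0 into T(s) from step 2: T(0) = 9/18 = 1/2.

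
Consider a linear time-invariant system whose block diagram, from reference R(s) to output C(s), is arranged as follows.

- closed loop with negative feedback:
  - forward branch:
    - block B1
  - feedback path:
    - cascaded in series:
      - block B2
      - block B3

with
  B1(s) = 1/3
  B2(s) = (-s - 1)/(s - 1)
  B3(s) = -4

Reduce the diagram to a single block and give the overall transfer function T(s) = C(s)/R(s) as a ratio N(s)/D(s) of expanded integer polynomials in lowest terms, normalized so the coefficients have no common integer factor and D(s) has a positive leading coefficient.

The answer is (s - 1)/(7*s + 1).

Reasoning:
Step 1 - multiply B2, B3 (series) gives (4*s + 4)/(s - 1)
Step 2 - feedback reduction of B1, (B2*B3), which is the overall transfer function T(s) = C(s)/R(s) in lowest terms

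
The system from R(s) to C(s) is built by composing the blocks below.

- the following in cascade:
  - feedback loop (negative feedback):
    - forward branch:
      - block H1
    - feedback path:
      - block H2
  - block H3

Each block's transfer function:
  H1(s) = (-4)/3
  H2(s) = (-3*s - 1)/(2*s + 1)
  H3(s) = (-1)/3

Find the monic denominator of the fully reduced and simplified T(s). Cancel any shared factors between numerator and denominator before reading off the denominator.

Step 1. apply the feedback formula to H1, H2, giving (-8*s - 4)/(18*s + 7)
Step 2. multiply [H1/(1+H1*H2)], H3 (series), giving (8*s + 4)/(54*s + 21)
No further cancellation is possible in the step-2 result, so that is T(s). Its denominator becomes monic after dividing by the leading coefficient 54.

Therefore the answer is s + 7/18.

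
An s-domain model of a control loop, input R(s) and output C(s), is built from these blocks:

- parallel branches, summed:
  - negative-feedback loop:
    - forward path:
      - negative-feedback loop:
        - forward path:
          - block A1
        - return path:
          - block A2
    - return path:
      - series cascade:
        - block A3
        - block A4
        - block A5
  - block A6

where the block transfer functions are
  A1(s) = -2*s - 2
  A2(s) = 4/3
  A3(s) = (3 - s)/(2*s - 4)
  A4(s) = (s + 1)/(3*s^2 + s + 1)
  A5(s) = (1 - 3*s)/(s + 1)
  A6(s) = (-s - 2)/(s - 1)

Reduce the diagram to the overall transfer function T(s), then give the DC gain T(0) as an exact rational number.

Answer: 14

Working:
Step 1. apply the feedback formula to A1, A2; result (6*s + 6)/(8*s + 5)
Step 2. series reduction of A3, A4, A5; result (3*s^2 - 10*s + 3)/(6*s^3 - 10*s^2 - 2*s - 4)
Step 3. apply the feedback formula to [A1/(1+A1*A2)], (A3*A4*A5); result (18*s^4 - 12*s^3 - 36*s^2 - 18*s - 12)/(24*s^4 - 16*s^3 - 54*s^2 - 42*s - 1)
Step 4. parallel reduction of [[A1/(1+A1*A2)]/(1+[A1/(1+A1*A2)]*(A3*A4*A5))], A6; result (-6*s^5 - 62*s^4 + 62*s^3 + 168*s^2 + 91*s + 14)/(24*s^5 - 40*s^4 - 38*s^3 + 12*s^2 + 41*s + 1)
That last expression is T(s); at s = 0 only the constant terms survive, so T(0) = 14/1 = 14.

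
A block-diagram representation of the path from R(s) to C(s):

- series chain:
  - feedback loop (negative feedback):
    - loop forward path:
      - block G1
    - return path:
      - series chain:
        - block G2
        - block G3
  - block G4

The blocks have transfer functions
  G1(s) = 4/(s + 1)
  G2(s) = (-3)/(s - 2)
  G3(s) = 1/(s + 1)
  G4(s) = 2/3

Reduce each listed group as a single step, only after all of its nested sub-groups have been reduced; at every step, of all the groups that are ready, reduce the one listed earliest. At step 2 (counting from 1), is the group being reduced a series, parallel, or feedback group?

Step 1. series reduction of G2, G3
Step 2. feedback reduction of G1, (G2*G3)
Step 3. cascade [G1/(1+G1*(G2*G3))], G4
At step 2 the group reduced is feedback.

Answer: feedback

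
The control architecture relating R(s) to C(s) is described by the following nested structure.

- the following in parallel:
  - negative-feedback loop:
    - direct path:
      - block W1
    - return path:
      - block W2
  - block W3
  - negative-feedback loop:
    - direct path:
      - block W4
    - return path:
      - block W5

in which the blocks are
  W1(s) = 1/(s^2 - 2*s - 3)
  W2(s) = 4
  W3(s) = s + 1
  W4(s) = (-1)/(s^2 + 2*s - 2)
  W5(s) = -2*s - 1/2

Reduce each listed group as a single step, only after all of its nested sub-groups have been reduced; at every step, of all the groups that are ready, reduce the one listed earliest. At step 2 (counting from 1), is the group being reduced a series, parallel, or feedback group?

(1) collapse the loop (W1 forward, W2 return)
(2) feedback reduction of W4, W5
(3) sum the parallel branches [W1/(1+W1*W2)], W3, [W4/(1+W4*W5)]
Step 2: feedback.

Hence the answer: feedback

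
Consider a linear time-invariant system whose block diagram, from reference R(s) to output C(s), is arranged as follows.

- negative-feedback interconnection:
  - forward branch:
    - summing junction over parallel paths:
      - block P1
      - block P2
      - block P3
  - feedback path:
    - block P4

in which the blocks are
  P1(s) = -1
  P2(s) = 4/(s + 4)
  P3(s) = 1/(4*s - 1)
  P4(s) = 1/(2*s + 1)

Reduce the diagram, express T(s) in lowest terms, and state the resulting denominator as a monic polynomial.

First reduce the diagram to T(s).

Step 1: reduce the parallel group P1, P2, P3, giving (-4*s^2 + 2*s + 4)/(4*s^2 + 15*s - 4)
Step 2: apply the feedback formula to (P1+P2+P3), P4, giving (-8*s^3 + 10*s + 4)/(8*s^3 + 30*s^2 + 9*s)
Step 2 gives the fully reduced T(s), with no common factor left to cancel. The denominator's leading coefficient is 8, so divide each of its coefficients by 8 to get the monic form.

Answer: s^3 + 15*s^2/4 + 9*s/8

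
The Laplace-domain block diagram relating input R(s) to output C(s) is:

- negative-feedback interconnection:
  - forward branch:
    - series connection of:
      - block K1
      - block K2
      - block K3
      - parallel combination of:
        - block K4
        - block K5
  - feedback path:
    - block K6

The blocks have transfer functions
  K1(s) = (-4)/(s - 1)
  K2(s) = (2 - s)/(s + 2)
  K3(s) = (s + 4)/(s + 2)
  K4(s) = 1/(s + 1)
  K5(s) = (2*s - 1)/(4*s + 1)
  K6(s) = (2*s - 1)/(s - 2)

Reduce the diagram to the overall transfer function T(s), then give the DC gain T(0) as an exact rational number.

[1] sum the parallel branches K4, K5 = (2*s^2 + 5*s)/(4*s^2 + 5*s + 1)
[2] reduce the series chain K1, K2, K3, (K4+K5) = (8*s^4 + 36*s^3 - 24*s^2 - 160*s)/(4*s^5 + 17*s^4 + 16*s^3 - 13*s^2 - 20*s - 4)
[3] collapse the loop ((K1*K2*K3*(K4+K5)) forward, K6 return) = (8*s^4 + 36*s^3 - 24*s^2 - 160*s)/(4*s^5 + 33*s^4 + 112*s^3 + 95*s^2 - 100*s - 4)
That last expression is T(s); at s = 0 only the constant terms survive, so T(0) = 0/(-4) = 0.

Final answer: 0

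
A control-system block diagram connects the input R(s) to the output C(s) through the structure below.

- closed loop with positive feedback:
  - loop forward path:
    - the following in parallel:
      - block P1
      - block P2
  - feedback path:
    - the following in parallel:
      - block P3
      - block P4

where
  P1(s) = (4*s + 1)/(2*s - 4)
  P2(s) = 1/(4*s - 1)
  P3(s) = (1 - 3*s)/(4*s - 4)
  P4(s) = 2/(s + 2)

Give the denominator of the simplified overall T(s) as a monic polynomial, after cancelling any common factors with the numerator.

[1] reduce the parallel group P1, P2 = (16*s^2 + 2*s - 5)/(8*s^2 - 18*s + 4)
[2] sum the parallel branches P3, P4 = (-3*s^2 + 3*s - 6)/(4*s^2 + 4*s - 8)
[3] feedback reduction of (P1+P2), (P3+P4) = (64*s^4 + 72*s^3 - 140*s^2 - 36*s + 40)/(80*s^4 - 82*s^3 - 45*s^2 + 187*s - 62)
T(s) is the step-3 result (common factors already cancelled). Leading coefficient of the denominator: 80. Divide through by 80 for the monic polynomial.

Therefore the answer is s^4 - 41*s^3/40 - 9*s^2/16 + 187*s/80 - 31/40.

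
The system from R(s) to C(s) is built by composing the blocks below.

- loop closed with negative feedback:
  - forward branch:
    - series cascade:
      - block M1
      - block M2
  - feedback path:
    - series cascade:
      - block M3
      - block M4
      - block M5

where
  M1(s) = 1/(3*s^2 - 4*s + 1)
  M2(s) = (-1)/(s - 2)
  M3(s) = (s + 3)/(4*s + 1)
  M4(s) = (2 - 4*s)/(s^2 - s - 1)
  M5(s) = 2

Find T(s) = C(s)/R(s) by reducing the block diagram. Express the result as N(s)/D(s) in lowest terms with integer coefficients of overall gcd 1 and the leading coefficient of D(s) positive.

The answer is (-4*s^3 + 3*s^2 + 5*s + 1)/(12*s^6 - 49*s^5 + 51*s^4 + 12*s^3 - 21*s^2 + 21*s - 10).

Reasoning:
1. series reduction of M1, M2 = (-1)/(3*s^3 - 10*s^2 + 9*s - 2)
2. series reduction of M3, M4, M5 = (-8*s^2 - 20*s + 12)/(4*s^3 - 3*s^2 - 5*s - 1)
3. apply the feedback formula to (M1*M2), (M3*M4*M5); the result is T(s) itself (integer coefficients, no common factor, positive leading denominator coefficient)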